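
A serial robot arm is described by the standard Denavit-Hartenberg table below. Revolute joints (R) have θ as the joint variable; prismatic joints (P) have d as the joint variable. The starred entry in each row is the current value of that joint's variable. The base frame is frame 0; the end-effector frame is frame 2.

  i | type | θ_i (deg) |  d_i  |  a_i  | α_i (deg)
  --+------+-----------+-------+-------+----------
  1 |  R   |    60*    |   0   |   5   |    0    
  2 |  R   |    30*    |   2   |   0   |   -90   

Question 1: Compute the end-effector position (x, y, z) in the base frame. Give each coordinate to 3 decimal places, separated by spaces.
after link 1: o_1 = (2.5000, 4.3301, 0.0000)
after link 2: o_2 = (2.5000, 4.3301, 2.0000)

2.500 4.330 2.000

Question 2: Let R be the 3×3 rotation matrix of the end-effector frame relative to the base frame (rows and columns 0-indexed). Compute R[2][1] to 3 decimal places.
-1.000

End-effector y-axis (col 1 of R) = (-0.0000,0.0000,-1.0000)
R[2][1] = -1.0000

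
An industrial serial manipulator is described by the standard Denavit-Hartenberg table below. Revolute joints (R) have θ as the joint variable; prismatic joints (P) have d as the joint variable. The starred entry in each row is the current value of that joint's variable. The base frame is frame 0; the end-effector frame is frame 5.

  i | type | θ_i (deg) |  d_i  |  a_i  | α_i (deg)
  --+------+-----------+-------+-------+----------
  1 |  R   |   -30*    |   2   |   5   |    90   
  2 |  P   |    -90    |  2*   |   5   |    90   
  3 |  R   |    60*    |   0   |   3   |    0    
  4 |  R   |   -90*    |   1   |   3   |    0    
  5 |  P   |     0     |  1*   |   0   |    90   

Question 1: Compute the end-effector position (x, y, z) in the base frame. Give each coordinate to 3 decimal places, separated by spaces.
after link 1: o_1 = (4.3301, -2.5000, 2.0000)
after link 2: o_2 = (3.3301, -4.2321, -3.0000)
after link 3: o_3 = (2.0311, -6.4821, -4.5000)
after link 4: o_4 = (1.9151, -4.6830, -7.0981)
after link 5: o_5 = (1.0490, -4.1830, -7.0981)

1.049 -4.183 -7.098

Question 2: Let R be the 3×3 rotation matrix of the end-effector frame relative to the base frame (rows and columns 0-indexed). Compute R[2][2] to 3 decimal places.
End-effector z-axis (col 2 of R) = (0.4330,0.7500,0.5000)
R[2][2] = 0.5000

0.500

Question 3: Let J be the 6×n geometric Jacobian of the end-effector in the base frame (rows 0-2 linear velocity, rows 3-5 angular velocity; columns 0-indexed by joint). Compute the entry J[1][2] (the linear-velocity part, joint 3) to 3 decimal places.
axis z_2 = (-0.8660,0.5000,-0.0000); lever o_n−o_2 = (-2.2811,0.0490,-4.0981)
cross product → J_v[:, 2] = (-2.0490,-3.5490,1.0981)
J_ω[:, 2] = z_2
entry J[1][2] = -3.5490

-3.549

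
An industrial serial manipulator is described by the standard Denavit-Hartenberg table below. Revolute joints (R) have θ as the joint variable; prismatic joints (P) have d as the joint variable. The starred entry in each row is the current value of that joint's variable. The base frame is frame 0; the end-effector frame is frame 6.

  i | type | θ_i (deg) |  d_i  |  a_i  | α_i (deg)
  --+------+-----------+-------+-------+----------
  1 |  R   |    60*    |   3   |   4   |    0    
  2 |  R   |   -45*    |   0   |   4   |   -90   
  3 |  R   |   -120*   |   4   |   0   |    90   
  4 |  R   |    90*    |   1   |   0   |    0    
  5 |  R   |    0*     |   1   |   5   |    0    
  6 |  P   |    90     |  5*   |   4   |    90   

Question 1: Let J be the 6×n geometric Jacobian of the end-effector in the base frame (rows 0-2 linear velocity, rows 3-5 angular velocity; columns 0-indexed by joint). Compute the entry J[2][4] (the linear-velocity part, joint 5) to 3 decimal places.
-4.330

axis z_4 = (-0.8365,-0.2241,-0.5000); lever o_n−o_4 = (-4.3813,4.0024,-6.4641)
cross product → J_v[:, 4] = (3.4501,-3.2167,-4.3301)
J_ω[:, 4] = z_4
entry J[2][4] = -4.3301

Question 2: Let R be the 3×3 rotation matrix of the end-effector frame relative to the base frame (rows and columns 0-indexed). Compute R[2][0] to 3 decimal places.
-0.866

End-effector x-axis (col 0 of R) = (0.4830,0.1294,-0.8660)
R[2][0] = -0.8660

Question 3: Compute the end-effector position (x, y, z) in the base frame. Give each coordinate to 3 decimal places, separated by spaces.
after link 1: o_1 = (2.0000, 3.4641, 3.0000)
after link 2: o_2 = (5.8637, 4.4994, 3.0000)
after link 3: o_3 = (4.8284, 8.3631, 3.0000)
after link 4: o_4 = (3.9919, 8.1389, 2.5000)
after link 5: o_5 = (1.8613, 12.7444, 2.0000)
after link 6: o_6 = (-0.3894, 12.1413, -3.9641)

-0.389 12.141 -3.964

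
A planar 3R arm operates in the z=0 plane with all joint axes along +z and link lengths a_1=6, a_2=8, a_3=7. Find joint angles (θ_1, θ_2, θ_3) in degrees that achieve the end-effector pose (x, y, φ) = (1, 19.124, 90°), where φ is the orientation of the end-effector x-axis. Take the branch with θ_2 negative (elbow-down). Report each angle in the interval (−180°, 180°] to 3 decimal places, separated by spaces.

wrist centre = target − a_3·(cos φ, sin φ) = (1.0000, 12.1240)
cos θ_2 = (147.9914−6²−8²)/(2·6·8) = 0.4999; θ_2 = -60.0059° (elbow-down)
β = atan2(12.1240,1.0000) = 85.2849°; ψ = atan2(-6.9286,9.9993) = -34.7185°
θ_1 = β − ψ = 120.0034°
θ_3 = φ − θ_1 − θ_2 = 30.0025° (wrapped to (-180°,180°])

120.003 -60.006 30.003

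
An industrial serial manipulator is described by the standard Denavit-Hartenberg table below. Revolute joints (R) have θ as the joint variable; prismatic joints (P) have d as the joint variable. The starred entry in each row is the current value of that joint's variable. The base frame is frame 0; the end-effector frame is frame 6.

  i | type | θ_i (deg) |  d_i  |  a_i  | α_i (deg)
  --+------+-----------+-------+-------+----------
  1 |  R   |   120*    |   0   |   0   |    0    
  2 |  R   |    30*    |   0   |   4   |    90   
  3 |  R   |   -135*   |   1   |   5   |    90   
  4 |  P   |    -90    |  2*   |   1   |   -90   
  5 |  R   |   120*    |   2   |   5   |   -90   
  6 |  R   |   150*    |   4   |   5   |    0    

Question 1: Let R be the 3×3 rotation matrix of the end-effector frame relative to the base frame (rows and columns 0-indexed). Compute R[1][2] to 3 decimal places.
End-effector z-axis (col 2 of R) = (0.7392,0.5732,0.3536)
R[1][2] = 0.5732

0.573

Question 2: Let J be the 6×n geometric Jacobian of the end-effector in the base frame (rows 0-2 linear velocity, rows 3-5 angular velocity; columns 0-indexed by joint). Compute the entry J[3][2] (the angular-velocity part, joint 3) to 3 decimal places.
0.500

axis z_2 = (0.5000,0.8660,0.0000); lever o_n−o_2 = (6.7494,0.4900,-0.7638)
cross product → J_v[:, 2] = (-0.6614,0.3819,-5.6002)
J_ω[:, 2] = z_2
entry J[3][2] = 0.5000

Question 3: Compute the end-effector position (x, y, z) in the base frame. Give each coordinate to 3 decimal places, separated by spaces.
after link 1: o_1 = (0.0000, 0.0000, 0.0000)
after link 2: o_2 = (-3.4641, 2.0000, 0.0000)
after link 3: o_3 = (0.0978, 1.0983, -3.5355)
after link 4: o_4 = (0.8225, -0.4749, -2.1213)
after link 5: o_5 = (0.6456, 2.5140, -6.5974)
after link 6: o_6 = (3.2853, 2.4900, -0.7638)

3.285 2.490 -0.764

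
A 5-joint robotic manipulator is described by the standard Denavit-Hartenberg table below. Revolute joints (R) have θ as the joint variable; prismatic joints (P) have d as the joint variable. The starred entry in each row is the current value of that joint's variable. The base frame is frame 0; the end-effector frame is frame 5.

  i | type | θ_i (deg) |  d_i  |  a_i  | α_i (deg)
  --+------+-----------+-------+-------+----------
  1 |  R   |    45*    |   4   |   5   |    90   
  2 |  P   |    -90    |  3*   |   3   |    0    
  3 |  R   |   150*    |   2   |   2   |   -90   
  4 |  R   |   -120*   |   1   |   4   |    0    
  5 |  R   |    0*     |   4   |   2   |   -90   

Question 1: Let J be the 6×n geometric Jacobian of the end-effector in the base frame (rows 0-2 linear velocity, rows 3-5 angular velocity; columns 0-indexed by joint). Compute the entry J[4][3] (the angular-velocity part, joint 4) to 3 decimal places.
axis z_3 = (-0.6124,-0.6124,0.5000); lever o_n−o_3 = (-0.4483,-7.7968,-0.0981)
cross product → J_v[:, 3] = (3.9584,-0.2842,4.5000)
J_ω[:, 3] = z_3
entry J[4][3] = -0.6124

-0.612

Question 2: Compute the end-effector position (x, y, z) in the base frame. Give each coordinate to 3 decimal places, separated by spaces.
7.330 -7.090 2.634

after link 1: o_1 = (3.5355, 3.5355, 4.0000)
after link 2: o_2 = (5.6569, 1.4142, 1.0000)
after link 3: o_3 = (7.7782, 0.7071, 2.7321)
after link 4: o_4 = (8.9082, -3.0619, 1.5000)
after link 5: o_5 = (7.3299, -7.0897, 2.6340)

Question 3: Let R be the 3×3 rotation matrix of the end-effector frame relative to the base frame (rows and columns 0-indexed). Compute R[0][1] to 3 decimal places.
End-effector y-axis (col 1 of R) = (0.6124,0.6124,-0.5000)
R[0][1] = 0.6124

0.612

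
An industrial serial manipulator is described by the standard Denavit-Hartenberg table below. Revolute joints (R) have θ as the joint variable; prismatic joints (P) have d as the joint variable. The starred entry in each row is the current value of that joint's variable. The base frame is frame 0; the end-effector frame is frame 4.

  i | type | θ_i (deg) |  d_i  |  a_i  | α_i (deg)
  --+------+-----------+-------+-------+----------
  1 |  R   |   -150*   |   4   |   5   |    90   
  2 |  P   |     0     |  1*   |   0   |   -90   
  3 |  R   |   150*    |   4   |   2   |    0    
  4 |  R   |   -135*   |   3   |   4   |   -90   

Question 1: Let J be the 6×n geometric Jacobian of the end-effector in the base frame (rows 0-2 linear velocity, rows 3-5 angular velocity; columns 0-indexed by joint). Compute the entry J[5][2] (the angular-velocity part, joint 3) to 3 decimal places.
1.000

axis z_2 = (0.0000,0.0000,1.0000); lever o_n−o_2 = (-0.8284,-2.8284,7.0000)
cross product → J_v[:, 2] = (2.8284,-0.8284,0.0000)
J_ω[:, 2] = z_2
entry J[5][2] = 1.0000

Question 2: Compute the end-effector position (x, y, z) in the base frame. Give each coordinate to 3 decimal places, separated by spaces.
after link 1: o_1 = (-4.3301, -2.5000, 4.0000)
after link 2: o_2 = (-4.8301, -1.6340, 4.0000)
after link 3: o_3 = (-2.8301, -1.6340, 8.0000)
after link 4: o_4 = (-5.6586, -4.4624, 11.0000)

-5.659 -4.462 11.000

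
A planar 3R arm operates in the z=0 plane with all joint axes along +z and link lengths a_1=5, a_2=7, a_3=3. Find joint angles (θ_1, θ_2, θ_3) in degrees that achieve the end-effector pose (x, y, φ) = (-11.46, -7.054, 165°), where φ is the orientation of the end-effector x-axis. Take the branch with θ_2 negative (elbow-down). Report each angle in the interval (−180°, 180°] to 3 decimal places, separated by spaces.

wrist centre = target − a_3·(cos φ, sin φ) = (-8.5622, -7.8305)
cos θ_2 = (134.6277−5²−7²)/(2·5·7) = 0.8661; θ_2 = -29.9903° (elbow-down)
β = atan2(-7.8305,-8.5622) = -137.5560°; ψ = atan2(-3.4990,11.0628) = -17.5513°
θ_1 = β − ψ = -120.0047°
θ_3 = φ − θ_1 − θ_2 = -45.0050° (wrapped to (-180°,180°])

-120.005 -29.990 -45.005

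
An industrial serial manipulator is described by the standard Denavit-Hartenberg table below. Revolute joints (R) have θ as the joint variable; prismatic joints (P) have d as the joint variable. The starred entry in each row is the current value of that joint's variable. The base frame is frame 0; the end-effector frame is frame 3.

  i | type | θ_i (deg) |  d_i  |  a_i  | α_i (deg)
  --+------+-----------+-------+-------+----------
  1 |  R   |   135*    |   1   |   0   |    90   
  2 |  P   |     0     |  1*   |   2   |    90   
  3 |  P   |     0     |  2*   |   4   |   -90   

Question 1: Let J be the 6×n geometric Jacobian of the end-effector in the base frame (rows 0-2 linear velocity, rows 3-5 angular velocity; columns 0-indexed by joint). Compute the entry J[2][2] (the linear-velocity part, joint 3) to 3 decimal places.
-1.000

prismatic axis z_2 = (0.0000,0.0000,-1.0000)
J_v[:, 2] = z_2; J_ω[:, 2] = (0,0,0)
entry J[2][2] = -1.0000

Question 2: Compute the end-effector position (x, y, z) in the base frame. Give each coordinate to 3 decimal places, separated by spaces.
-3.536 4.950 -1.000

after link 1: o_1 = (0.0000, 0.0000, 1.0000)
after link 2: o_2 = (-0.7071, 2.1213, 1.0000)
after link 3: o_3 = (-3.5355, 4.9497, -1.0000)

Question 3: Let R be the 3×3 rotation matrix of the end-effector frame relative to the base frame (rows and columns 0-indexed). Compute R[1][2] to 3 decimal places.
0.707

End-effector z-axis (col 2 of R) = (0.7071,0.7071,0.0000)
R[1][2] = 0.7071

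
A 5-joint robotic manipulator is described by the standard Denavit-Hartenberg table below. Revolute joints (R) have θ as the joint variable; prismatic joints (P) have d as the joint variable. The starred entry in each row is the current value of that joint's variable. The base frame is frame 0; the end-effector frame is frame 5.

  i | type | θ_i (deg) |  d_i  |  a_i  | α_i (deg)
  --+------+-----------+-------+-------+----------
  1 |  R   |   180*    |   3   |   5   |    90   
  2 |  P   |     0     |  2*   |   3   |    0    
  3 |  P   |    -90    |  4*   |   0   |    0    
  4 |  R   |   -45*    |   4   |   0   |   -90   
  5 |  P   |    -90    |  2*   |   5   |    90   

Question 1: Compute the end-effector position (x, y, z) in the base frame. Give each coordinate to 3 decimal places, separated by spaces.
-9.414 15.000 1.586

after link 1: o_1 = (-5.0000, 0.0000, 3.0000)
after link 2: o_2 = (-8.0000, 2.0000, 3.0000)
after link 3: o_3 = (-8.0000, 6.0000, 3.0000)
after link 4: o_4 = (-8.0000, 10.0000, 3.0000)
after link 5: o_5 = (-9.4142, 15.0000, 1.5858)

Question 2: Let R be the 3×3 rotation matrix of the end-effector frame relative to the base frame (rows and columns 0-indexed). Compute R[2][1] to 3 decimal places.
End-effector y-axis (col 1 of R) = (-0.7071,0.0000,-0.7071)
R[2][1] = -0.7071

-0.707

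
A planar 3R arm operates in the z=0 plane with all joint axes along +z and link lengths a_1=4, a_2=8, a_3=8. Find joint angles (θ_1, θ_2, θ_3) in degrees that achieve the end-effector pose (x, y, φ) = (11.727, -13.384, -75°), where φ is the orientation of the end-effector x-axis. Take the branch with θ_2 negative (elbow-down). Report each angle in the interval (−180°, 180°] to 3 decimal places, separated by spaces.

wrist centre = target − a_3·(cos φ, sin φ) = (9.6564, -5.6566)
cos θ_2 = (125.2440−4²−8²)/(2·4·8) = 0.7069; θ_2 = -45.0137° (elbow-down)
β = atan2(-5.6566,9.6564) = -30.3611°; ψ = atan2(-5.6582,9.6555) = -30.3707°
θ_1 = β − ψ = 0.0096°
θ_3 = φ − θ_1 − θ_2 = -29.9959° (wrapped to (-180°,180°])

0.010 -45.014 -29.996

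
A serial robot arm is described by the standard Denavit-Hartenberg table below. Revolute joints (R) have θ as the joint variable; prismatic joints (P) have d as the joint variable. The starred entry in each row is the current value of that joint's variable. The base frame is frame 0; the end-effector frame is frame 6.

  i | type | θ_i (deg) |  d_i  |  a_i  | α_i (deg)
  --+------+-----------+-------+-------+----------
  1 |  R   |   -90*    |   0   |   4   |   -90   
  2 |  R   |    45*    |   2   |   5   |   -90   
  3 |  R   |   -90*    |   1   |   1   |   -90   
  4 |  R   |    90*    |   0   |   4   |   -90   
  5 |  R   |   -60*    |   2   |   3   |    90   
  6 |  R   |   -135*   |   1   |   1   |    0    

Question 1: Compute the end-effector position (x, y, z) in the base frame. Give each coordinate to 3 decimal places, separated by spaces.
after link 1: o_1 = (0.0000, -4.0000, 0.0000)
after link 2: o_2 = (2.0000, -7.5355, -3.5355)
after link 3: o_3 = (3.0000, -6.8284, -4.2426)
after link 4: o_4 = (3.0000, -9.6569, -1.4142)
after link 5: o_5 = (1.0000, -12.5546, -2.1907)
after link 6: o_6 = (1.7071, -11.6128, -2.9736)

1.707 -11.613 -2.974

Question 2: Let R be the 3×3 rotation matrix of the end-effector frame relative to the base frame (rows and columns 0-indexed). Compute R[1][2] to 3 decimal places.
0.259

End-effector z-axis (col 2 of R) = (-0.0000,0.2588,-0.9659)
R[1][2] = 0.2588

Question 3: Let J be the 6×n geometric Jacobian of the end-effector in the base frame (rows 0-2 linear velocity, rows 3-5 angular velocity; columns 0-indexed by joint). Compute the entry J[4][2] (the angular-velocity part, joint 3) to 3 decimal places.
0.707

axis z_2 = (0.0000,0.7071,-0.7071); lever o_n−o_2 = (-0.2929,-4.0773,0.5620)
cross product → J_v[:, 2] = (-2.4857,0.2071,0.2071)
J_ω[:, 2] = z_2
entry J[4][2] = 0.7071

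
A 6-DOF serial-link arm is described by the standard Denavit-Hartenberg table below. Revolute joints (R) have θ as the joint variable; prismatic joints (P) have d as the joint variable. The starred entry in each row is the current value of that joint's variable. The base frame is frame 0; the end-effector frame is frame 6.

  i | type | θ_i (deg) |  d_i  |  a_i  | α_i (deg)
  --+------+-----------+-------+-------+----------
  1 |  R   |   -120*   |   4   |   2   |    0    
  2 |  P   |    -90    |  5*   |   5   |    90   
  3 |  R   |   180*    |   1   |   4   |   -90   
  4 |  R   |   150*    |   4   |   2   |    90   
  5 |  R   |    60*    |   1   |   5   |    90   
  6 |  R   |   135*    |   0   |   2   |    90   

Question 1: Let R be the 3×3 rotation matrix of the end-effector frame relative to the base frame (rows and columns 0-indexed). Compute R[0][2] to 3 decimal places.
End-effector z-axis (col 2 of R) = (-0.3536,-0.7071,-0.6124)
R[0][2] = -0.3536

-0.354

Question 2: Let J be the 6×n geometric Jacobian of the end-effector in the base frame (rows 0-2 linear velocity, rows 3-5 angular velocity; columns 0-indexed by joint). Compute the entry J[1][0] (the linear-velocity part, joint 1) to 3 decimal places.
axis z_0 = ẑ; lever o_n−o_0 = (-5.1589,-2.7802,1.8946)
cross product → J_v[:, 0] = (2.7802,-5.1589,0.0000)
J_ω[:, 0] = z_0
entry J[1][0] = -5.1589

-5.159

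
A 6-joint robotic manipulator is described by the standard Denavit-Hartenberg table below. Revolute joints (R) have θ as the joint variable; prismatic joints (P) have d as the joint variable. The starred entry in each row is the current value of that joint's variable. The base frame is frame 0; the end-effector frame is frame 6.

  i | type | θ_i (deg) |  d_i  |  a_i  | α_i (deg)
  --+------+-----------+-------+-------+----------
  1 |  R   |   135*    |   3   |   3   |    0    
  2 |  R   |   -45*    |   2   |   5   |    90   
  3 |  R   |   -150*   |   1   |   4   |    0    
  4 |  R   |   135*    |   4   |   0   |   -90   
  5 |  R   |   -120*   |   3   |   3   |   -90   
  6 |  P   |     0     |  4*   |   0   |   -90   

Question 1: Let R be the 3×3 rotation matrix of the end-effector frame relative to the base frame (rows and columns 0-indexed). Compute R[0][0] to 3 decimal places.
0.866

End-effector x-axis (col 0 of R) = (0.8660,-0.4830,0.1294)
R[0][0] = 0.8660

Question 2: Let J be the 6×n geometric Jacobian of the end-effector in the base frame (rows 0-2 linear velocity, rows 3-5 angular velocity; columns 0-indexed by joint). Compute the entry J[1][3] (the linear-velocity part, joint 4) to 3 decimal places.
axis z_3 = (1.0000,0.0000,0.0000); lever o_n−o_3 = (8.5981,2.6736,2.3894)
cross product → J_v[:, 3] = (-0.0000,-2.3894,2.6736)
J_ω[:, 3] = z_3
entry J[1][3] = -2.3894

-2.389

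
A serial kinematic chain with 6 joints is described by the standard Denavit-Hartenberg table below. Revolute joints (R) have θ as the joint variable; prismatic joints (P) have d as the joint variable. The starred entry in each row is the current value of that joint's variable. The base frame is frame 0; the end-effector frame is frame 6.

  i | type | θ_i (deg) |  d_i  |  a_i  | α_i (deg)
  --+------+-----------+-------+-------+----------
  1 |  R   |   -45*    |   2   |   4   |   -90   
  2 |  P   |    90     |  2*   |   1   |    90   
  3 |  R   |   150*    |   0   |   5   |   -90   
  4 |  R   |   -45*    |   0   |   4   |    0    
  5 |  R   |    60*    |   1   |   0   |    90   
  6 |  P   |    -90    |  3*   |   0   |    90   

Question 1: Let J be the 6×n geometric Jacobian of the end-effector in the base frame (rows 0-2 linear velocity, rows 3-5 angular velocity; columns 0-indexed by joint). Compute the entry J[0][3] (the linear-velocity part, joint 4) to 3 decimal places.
axis z_3 = (-0.6124,-0.6124,0.5000); lever o_n−o_3 = (4.7112,-3.3869,3.6219)
cross product → J_v[:, 3] = (-0.5245,4.5736,4.9590)
J_ω[:, 3] = z_3
entry J[0][3] = -0.5245

-0.525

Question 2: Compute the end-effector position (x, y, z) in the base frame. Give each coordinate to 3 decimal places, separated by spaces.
after link 1: o_1 = (2.8284, -2.8284, 2.0000)
after link 2: o_2 = (4.2426, -1.4142, 1.0000)
after link 3: o_3 = (6.0104, 0.3536, 5.3301)
after link 4: o_4 = (9.0104, -0.6464, 7.7796)
after link 5: o_5 = (8.3980, -1.2588, 8.2796)
after link 6: o_6 = (10.7216, -3.0333, 8.9520)

10.722 -3.033 8.952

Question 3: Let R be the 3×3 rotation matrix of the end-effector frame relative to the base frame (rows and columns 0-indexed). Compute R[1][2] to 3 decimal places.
End-effector z-axis (col 2 of R) = (-0.1585,-0.5245,-0.8365)
R[1][2] = -0.5245

-0.525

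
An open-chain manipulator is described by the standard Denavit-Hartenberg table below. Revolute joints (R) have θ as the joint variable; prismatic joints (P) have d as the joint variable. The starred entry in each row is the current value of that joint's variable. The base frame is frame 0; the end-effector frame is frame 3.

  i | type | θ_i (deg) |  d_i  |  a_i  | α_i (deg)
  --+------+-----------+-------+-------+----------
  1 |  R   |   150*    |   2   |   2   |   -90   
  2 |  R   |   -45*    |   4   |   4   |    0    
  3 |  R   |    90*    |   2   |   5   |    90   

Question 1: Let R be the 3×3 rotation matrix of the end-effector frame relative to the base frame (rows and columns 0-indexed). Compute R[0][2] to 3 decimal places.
End-effector z-axis (col 2 of R) = (-0.6124,0.3536,0.7071)
R[0][2] = -0.6124

-0.612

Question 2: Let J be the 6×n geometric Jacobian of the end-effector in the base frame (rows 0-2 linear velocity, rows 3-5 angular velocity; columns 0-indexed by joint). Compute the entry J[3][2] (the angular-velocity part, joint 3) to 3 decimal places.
-0.500

axis z_2 = (-0.5000,-0.8660,0.0000); lever o_n−o_2 = (-4.0619,0.0357,-3.5355)
cross product → J_v[:, 2] = (3.0619,-1.7678,-3.5355)
J_ω[:, 2] = z_2
entry J[3][2] = -0.5000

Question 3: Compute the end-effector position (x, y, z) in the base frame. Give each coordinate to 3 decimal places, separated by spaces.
after link 1: o_1 = (-1.7321, 1.0000, 2.0000)
after link 2: o_2 = (-6.1815, -1.0499, 4.8284)
after link 3: o_3 = (-10.2434, -1.0142, 1.2929)

-10.243 -1.014 1.293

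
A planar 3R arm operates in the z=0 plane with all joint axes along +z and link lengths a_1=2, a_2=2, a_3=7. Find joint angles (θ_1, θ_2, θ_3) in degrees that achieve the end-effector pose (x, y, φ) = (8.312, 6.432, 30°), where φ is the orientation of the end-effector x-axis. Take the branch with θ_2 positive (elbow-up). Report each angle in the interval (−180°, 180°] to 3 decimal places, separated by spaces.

30.007 44.985 -44.992

wrist centre = target − a_3·(cos φ, sin φ) = (2.2498, 2.9320)
cos θ_2 = (13.6583−2²−2²)/(2·2·2) = 0.7073; θ_2 = 44.9851° (elbow-up)
β = atan2(2.9320,2.2498) = 52.4998°; ψ = atan2(1.4138,3.4146) = 22.4926°
θ_1 = β − ψ = 30.0072°
θ_3 = φ − θ_1 − θ_2 = -44.9923° (wrapped to (-180°,180°])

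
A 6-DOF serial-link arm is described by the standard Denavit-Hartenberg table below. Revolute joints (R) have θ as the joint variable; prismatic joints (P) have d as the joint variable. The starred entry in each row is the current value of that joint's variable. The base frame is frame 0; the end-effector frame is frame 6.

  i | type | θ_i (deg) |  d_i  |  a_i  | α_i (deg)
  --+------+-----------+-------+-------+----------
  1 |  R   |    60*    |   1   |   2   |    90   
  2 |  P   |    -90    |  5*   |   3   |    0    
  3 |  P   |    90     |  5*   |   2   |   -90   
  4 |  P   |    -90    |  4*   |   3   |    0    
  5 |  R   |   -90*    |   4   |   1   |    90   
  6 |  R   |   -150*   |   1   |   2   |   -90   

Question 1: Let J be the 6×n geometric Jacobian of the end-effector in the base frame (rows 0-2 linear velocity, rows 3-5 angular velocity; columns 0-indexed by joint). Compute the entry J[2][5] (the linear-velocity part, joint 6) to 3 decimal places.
-1.732

axis z_5 = (-0.8660,0.5000,0.0000); lever o_n−o_5 = (0.0000,2.0000,-1.0000)
cross product → J_v[:, 5] = (-0.5000,-0.8660,-1.7321)
J_ω[:, 5] = z_5
entry J[2][5] = -1.7321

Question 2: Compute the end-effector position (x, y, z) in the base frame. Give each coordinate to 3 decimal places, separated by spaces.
after link 1: o_1 = (1.0000, 1.7321, 1.0000)
after link 2: o_2 = (5.3301, -0.7679, -2.0000)
after link 3: o_3 = (10.6603, -1.5359, -2.0000)
after link 4: o_4 = (13.2583, -3.0359, 2.0000)
after link 5: o_5 = (12.7583, -3.9019, 6.0000)
after link 6: o_6 = (12.7583, -1.9019, 5.0000)

12.758 -1.902 5.000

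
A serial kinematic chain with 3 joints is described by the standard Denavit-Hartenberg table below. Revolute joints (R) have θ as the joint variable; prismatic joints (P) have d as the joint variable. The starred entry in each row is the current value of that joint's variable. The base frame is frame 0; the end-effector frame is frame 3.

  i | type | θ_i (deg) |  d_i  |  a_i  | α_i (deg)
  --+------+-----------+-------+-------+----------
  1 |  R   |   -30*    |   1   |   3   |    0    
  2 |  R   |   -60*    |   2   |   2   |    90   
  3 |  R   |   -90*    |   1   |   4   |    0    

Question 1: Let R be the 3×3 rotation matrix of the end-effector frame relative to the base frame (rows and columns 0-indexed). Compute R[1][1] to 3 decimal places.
-1.000

End-effector y-axis (col 1 of R) = (0.0000,-1.0000,0.0000)
R[1][1] = -1.0000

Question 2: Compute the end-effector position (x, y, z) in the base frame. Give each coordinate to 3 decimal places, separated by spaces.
1.598 -3.500 -1.000

after link 1: o_1 = (2.5981, -1.5000, 1.0000)
after link 2: o_2 = (2.5981, -3.5000, 3.0000)
after link 3: o_3 = (1.5981, -3.5000, -1.0000)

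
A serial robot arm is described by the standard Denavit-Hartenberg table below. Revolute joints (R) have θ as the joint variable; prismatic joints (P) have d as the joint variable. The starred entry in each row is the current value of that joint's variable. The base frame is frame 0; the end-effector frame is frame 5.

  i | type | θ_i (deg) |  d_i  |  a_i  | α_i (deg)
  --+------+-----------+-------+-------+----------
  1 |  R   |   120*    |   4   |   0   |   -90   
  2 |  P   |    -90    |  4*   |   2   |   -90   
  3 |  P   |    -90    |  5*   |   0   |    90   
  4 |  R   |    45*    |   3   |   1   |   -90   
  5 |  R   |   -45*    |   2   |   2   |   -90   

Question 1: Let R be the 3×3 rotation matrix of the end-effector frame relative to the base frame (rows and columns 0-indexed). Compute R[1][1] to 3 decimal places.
-0.966

End-effector y-axis (col 1 of R) = (-0.2588,-0.9659,0.0000)
R[1][1] = -0.9659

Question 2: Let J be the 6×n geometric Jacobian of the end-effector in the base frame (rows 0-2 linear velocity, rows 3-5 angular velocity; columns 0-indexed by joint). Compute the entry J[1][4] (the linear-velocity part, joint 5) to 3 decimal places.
axis z_4 = (0.2588,0.9659,-0.0000); lever o_n−o_4 = (-0.8484,2.2979,-1.4142)
cross product → J_v[:, 4] = (-1.3660,0.3660,1.4142)
J_ω[:, 4] = z_4
entry J[1][4] = 0.3660

0.366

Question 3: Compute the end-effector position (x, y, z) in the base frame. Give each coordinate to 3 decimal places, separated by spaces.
-7.778 4.887 1.586

after link 1: o_1 = (0.0000, 0.0000, 4.0000)
after link 2: o_2 = (-3.4641, -2.0000, 6.0000)
after link 3: o_3 = (-5.9641, 2.3301, 6.0000)
after link 4: o_4 = (-6.9300, 2.5889, 3.0000)
after link 5: o_5 = (-7.7784, 4.8868, 1.5858)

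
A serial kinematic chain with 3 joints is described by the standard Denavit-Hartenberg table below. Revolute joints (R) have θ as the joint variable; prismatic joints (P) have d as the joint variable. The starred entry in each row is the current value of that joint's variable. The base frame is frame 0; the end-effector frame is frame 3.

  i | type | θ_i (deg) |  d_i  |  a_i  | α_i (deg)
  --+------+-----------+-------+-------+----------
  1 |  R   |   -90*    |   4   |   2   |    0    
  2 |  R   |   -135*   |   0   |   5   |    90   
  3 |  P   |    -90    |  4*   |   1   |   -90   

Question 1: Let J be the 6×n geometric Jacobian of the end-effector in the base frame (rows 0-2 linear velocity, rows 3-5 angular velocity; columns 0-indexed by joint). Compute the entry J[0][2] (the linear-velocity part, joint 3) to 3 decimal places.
prismatic axis z_2 = (0.7071,0.7071,0.0000)
J_v[:, 2] = z_2; J_ω[:, 2] = (0,0,0)
entry J[0][2] = 0.7071

0.707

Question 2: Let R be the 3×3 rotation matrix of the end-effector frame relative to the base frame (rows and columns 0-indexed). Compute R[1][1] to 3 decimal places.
End-effector y-axis (col 1 of R) = (-0.7071,-0.7071,-0.0000)
R[1][1] = -0.7071

-0.707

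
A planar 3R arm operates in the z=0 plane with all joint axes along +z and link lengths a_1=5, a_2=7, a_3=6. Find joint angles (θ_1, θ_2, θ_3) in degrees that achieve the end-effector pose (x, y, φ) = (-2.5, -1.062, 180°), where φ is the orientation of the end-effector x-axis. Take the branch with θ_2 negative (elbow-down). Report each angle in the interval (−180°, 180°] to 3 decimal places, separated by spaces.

90.004 -150.001 -120.003

wrist centre = target − a_3·(cos φ, sin φ) = (3.5000, -1.0620)
cos θ_2 = (13.3778−5²−7²)/(2·5·7) = -0.8660; θ_2 = -150.0006° (elbow-down)
β = atan2(-1.0620,3.5000) = -16.8793°; ψ = atan2(-3.4999,-1.0622) = -106.8828°
θ_1 = β − ψ = 90.0035°
θ_3 = φ − θ_1 − θ_2 = -120.0029° (wrapped to (-180°,180°])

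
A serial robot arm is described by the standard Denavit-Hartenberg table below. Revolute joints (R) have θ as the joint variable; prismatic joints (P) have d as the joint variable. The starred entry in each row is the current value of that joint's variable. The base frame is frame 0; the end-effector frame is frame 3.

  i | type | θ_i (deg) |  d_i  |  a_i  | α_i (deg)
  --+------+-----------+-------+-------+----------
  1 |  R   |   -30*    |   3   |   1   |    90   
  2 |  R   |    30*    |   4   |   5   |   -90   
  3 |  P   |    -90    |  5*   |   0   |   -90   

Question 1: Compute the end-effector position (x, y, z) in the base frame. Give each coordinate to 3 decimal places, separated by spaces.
0.451 -4.879 9.830

after link 1: o_1 = (0.8660, -0.5000, 3.0000)
after link 2: o_2 = (2.6160, -6.1292, 5.5000)
after link 3: o_3 = (0.4510, -4.8792, 9.8301)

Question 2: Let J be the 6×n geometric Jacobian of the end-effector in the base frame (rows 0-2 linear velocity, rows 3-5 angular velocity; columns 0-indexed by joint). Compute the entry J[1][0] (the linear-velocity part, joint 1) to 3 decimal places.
axis z_0 = ẑ; lever o_n−o_0 = (0.4510,-4.8792,9.8301)
cross product → J_v[:, 0] = (4.8792,0.4510,-0.0000)
J_ω[:, 0] = z_0
entry J[1][0] = 0.4510

0.451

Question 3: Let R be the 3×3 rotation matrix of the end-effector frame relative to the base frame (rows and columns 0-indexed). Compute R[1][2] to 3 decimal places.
End-effector z-axis (col 2 of R) = (0.7500,-0.4330,0.5000)
R[1][2] = -0.4330

-0.433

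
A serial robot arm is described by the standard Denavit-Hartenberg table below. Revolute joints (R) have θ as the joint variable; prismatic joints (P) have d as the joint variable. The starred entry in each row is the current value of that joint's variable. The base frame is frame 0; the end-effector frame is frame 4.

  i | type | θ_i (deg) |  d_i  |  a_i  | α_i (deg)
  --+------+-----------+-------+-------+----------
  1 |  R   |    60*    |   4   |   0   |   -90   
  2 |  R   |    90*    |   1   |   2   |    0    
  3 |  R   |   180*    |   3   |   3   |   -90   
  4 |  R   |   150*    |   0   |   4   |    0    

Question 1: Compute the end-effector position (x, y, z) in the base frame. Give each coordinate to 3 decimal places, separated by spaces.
-1.732 1.000 1.536

after link 1: o_1 = (0.0000, 0.0000, 4.0000)
after link 2: o_2 = (-0.8660, 0.5000, 2.0000)
after link 3: o_3 = (-3.4641, 2.0000, 5.0000)
after link 4: o_4 = (-1.7321, 1.0000, 1.5359)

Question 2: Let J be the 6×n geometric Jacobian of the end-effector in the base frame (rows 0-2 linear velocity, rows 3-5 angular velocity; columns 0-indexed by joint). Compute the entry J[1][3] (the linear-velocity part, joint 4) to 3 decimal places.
axis z_3 = (0.5000,0.8660,0.0000); lever o_n−o_3 = (1.7321,-1.0000,-3.4641)
cross product → J_v[:, 3] = (-3.0000,1.7321,-2.0000)
J_ω[:, 3] = z_3
entry J[1][3] = 1.7321

1.732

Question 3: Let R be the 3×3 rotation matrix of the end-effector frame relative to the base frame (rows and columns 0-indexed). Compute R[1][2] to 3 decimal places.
End-effector z-axis (col 2 of R) = (0.5000,0.8660,0.0000)
R[1][2] = 0.8660

0.866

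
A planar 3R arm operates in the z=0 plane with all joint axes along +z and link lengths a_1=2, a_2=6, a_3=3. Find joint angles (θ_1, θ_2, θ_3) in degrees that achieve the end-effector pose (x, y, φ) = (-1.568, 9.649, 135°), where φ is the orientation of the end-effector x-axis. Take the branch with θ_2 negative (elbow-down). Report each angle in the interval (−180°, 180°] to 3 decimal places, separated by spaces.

wrist centre = target − a_3·(cos φ, sin φ) = (0.5533, 7.5277)
cos θ_2 = (56.9721−2²−6²)/(2·2·6) = 0.7072; θ_2 = -44.9947° (elbow-down)
β = atan2(7.5277,0.5533) = 85.7960°; ψ = atan2(-4.2423,6.2430) = -34.1968°
θ_1 = β − ψ = 119.9928°
θ_3 = φ − θ_1 − θ_2 = 60.0019° (wrapped to (-180°,180°])

119.993 -44.995 60.002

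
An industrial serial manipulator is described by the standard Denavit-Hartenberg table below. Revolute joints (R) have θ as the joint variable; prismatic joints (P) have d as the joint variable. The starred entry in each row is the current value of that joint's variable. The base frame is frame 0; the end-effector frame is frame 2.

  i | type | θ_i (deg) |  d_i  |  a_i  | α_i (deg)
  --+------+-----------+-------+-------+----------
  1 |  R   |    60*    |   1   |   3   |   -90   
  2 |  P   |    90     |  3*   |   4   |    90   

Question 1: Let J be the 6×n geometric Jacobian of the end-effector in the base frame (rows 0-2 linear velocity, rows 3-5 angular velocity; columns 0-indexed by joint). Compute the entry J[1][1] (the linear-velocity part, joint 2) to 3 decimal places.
prismatic axis z_1 = (-0.8660,0.5000,0.0000)
J_v[:, 1] = z_1; J_ω[:, 1] = (0,0,0)
entry J[1][1] = 0.5000

0.500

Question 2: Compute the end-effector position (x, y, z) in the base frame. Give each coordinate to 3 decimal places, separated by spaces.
after link 1: o_1 = (1.5000, 2.5981, 1.0000)
after link 2: o_2 = (-1.0981, 4.0981, -3.0000)

-1.098 4.098 -3.000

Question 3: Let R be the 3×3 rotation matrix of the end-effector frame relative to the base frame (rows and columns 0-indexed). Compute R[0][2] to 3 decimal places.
0.500

End-effector z-axis (col 2 of R) = (0.5000,0.8660,0.0000)
R[0][2] = 0.5000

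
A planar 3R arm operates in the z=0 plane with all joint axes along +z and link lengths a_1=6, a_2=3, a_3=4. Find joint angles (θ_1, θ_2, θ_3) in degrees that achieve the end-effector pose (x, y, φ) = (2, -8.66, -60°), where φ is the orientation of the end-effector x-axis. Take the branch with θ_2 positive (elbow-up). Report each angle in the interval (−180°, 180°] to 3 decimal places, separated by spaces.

wrist centre = target − a_3·(cos φ, sin φ) = (-0.0000, -5.1959)
cos θ_2 = (26.9974−6²−3²)/(2·6·3) = -0.5001; θ_2 = 120.0049° (elbow-up)
β = atan2(-5.1959,-0.0000) = -90.0000°; ψ = atan2(2.5979,4.4998) = 30.0000°
θ_1 = β − ψ = -120.0000°
θ_3 = φ − θ_1 − θ_2 = -60.0049° (wrapped to (-180°,180°])

-120.000 120.005 -60.005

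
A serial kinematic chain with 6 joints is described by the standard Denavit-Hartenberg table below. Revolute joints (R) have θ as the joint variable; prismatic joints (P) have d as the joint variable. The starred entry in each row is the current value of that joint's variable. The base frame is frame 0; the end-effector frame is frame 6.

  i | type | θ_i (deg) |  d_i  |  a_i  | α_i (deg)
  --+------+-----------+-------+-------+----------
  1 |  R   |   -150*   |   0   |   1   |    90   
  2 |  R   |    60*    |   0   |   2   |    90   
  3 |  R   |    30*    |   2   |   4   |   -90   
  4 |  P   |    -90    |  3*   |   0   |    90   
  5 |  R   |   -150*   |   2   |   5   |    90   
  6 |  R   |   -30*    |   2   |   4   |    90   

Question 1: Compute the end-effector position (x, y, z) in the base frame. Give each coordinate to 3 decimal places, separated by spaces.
after link 1: o_1 = (-0.8660, -0.5000, 0.0000)
after link 2: o_2 = (-1.7321, -1.0000, 1.7321)
after link 3: o_3 = (-5.7321, -1.0000, 3.7321)
after link 4: o_4 = (-6.3816, 1.6250, 2.4330)
after link 5: o_5 = (-1.3427, 0.8795, 4.1806)
after link 6: o_6 = (0.4073, 3.0446, 7.6806)

0.407 3.045 7.681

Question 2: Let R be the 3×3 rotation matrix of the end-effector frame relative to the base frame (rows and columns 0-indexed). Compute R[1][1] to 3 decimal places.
0.974

End-effector y-axis (col 1 of R) = (0.1875,0.9743,-0.1250)
R[1][1] = 0.9743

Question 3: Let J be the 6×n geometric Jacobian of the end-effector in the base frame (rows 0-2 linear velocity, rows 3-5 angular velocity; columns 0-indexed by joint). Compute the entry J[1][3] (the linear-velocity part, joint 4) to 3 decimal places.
0.875

prismatic axis z_3 = (-0.2165,0.8750,-0.4330)
J_v[:, 3] = z_3; J_ω[:, 3] = (0,0,0)
entry J[1][3] = 0.8750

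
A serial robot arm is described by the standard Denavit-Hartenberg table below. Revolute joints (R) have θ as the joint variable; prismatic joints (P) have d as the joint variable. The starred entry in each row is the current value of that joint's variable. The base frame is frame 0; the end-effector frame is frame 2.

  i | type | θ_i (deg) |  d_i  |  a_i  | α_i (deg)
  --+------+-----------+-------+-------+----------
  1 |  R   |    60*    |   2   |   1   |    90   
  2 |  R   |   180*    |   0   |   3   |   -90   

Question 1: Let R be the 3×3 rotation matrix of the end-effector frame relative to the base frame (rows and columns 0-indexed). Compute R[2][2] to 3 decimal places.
End-effector z-axis (col 2 of R) = (0.0000,-0.0000,-1.0000)
R[2][2] = -1.0000

-1.000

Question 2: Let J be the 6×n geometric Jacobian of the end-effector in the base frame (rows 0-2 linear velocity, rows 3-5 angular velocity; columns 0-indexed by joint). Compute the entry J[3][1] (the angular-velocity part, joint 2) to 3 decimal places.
0.866

axis z_1 = (0.8660,-0.5000,0.0000); lever o_n−o_1 = (-1.5000,-2.5981,0.0000)
cross product → J_v[:, 1] = (-0.0000,-0.0000,-3.0000)
J_ω[:, 1] = z_1
entry J[3][1] = 0.8660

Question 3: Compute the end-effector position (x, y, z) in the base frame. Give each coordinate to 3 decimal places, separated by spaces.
after link 1: o_1 = (0.5000, 0.8660, 2.0000)
after link 2: o_2 = (-1.0000, -1.7321, 2.0000)

-1.000 -1.732 2.000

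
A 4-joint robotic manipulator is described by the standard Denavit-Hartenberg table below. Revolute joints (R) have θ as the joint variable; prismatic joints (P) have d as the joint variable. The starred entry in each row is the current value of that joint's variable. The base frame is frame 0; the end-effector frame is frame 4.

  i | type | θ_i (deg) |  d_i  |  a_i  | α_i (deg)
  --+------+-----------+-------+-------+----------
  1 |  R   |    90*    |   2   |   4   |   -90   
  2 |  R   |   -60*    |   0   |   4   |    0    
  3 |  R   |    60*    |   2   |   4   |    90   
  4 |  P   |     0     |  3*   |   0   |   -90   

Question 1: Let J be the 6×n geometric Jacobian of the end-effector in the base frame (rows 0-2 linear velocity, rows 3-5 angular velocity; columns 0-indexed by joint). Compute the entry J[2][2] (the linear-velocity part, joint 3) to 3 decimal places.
axis z_2 = (-1.0000,0.0000,0.0000); lever o_n−o_2 = (-2.0000,4.0000,3.0000)
cross product → J_v[:, 2] = (-0.0000,3.0000,-4.0000)
J_ω[:, 2] = z_2
entry J[2][2] = -4.0000

-4.000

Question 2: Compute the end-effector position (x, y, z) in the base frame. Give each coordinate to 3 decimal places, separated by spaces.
after link 1: o_1 = (0.0000, 4.0000, 2.0000)
after link 2: o_2 = (0.0000, 6.0000, 5.4641)
after link 3: o_3 = (-2.0000, 10.0000, 5.4641)
after link 4: o_4 = (-2.0000, 10.0000, 8.4641)

-2.000 10.000 8.464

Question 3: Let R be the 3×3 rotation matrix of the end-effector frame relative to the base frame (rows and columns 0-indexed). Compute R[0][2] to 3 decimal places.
-1.000

End-effector z-axis (col 2 of R) = (-1.0000,0.0000,0.0000)
R[0][2] = -1.0000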